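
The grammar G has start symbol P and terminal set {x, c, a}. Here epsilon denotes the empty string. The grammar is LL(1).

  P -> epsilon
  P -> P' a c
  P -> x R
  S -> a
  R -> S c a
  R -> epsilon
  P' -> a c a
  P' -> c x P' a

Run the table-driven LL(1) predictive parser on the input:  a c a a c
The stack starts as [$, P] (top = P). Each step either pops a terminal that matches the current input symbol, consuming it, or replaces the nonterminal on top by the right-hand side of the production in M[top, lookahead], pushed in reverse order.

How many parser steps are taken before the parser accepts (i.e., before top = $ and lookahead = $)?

     Stack        Input        Action
  1  $ P          a c a a c $  expand P -> P' a c
  2  $ c a P'     a c a a c $  expand P' -> a c a
  3  $ c a a c a  a c a a c $  match a
  4  $ c a a c    c a a c $    match c
  5  $ c a a      a a c $      match a
  6  $ c a        a c $        match a
  7  $ c          c $          match c
Accept reached after 7 steps.

7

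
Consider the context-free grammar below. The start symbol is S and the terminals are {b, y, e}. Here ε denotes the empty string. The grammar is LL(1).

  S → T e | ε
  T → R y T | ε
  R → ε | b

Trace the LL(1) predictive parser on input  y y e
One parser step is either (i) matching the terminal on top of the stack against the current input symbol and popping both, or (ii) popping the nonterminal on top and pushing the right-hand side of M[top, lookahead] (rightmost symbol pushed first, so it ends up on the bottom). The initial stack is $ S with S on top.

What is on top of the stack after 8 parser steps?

     Stack      Input    Action
  1  $ S        y y e $  expand S → T e
  2  $ e T      y y e $  expand T → R y T
  3  $ e T y R  y y e $  expand R → ε
  4  $ e T y    y y e $  match y
  5  $ e T      y e $    expand T → R y T
  6  $ e T y R  y e $    expand R → ε
  7  $ e T y    y e $    match y
  8  $ e T      e $      expand T → ε
Stack after step 8: $ e (top = e).

e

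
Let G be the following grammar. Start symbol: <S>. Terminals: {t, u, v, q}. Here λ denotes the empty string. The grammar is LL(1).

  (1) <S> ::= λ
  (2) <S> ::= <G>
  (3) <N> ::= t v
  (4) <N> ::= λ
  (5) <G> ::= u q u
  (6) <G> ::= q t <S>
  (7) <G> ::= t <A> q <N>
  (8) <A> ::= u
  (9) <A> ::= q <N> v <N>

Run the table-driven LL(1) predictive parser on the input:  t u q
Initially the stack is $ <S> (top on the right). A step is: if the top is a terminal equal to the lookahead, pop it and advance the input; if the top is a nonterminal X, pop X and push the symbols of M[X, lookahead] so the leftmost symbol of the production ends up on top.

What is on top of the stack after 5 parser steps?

     Stack          Input    Action
  1  $ <S>          t u q $  expand <S> ::= <G>
  2  $ <G>          t u q $  expand <G> ::= t <A> q <N>
  3  $ <N> q <A> t  t u q $  match t
  4  $ <N> q <A>    u q $    expand <A> ::= u
  5  $ <N> q u      u q $    match u
Stack after step 5: $ <N> q (top = q).

q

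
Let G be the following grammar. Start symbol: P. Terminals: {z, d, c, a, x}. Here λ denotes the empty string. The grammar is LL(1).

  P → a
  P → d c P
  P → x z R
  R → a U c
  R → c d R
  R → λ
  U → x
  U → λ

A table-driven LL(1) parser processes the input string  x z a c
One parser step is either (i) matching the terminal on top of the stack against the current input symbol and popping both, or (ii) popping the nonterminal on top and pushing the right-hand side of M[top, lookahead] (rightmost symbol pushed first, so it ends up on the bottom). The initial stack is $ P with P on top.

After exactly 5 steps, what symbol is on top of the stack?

U

     Stack    Input      Action
  1  $ P      x z a c $  expand P → x z R
  2  $ R z x  x z a c $  match x
  3  $ R z    z a c $    match z
  4  $ R      a c $      expand R → a U c
  5  $ c U a  a c $      match a
Stack after step 5: $ c U (top = U).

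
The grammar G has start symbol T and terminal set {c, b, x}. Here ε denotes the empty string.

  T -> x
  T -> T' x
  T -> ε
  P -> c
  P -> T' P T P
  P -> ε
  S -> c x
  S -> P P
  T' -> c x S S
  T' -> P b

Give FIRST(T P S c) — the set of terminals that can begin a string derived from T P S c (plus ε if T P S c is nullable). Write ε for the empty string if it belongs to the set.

FIRST(T) = {ε, b, c, x}  (via T' x)
FIRST(P) = {ε, b, c}  (via T' P T P)
FIRST(S) = {ε, b, c}  (via P P)
FIRST(T') = {b, c}  (via P b)
FIRST(T P S c): take FIRST of each symbol in turn, carrying on past any symbol whose FIRST contains ε; result {b, c, x}.

{b, c, x}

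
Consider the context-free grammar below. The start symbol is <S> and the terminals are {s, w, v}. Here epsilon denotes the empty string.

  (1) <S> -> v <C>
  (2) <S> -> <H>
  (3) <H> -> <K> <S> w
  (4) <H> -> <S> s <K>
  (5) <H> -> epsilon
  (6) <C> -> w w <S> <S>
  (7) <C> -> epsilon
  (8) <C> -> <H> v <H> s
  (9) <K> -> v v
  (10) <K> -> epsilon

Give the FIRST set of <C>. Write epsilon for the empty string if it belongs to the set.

FIRST(<K>) = {epsilon, v}
FIRST(<S>) = {epsilon, s, v, w}  (via <H>)
FIRST(<H>) = {epsilon, s, v, w}  (via <K> <S> w, <S> s <K>)
FIRST(<C>) = {epsilon, s, v, w}  (via <H> v <H> s)

{epsilon, s, v, w}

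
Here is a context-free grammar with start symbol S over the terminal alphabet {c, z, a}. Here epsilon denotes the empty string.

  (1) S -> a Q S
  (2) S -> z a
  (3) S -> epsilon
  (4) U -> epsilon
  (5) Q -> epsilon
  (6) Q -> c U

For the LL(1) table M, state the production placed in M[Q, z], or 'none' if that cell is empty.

FIRST(S): from S->a Q S we get {a}; from S->z a we get {z}; from S->epsilon we get {epsilon}. So FIRST(S) = {epsilon, a, z}.
FIRST(U): from U->epsilon we get {epsilon}. So FIRST(U) = {epsilon}.
FIRST(Q): from Q->epsilon we get {epsilon}; from Q->c U we get {c}. So FIRST(Q) = {epsilon, c}.
FOLLOW(S) includes $ since S is the start symbol.
FOLLOW(S): in S->a Q S, the suffix after S is empty (adds nothing new). Thus FOLLOW(S) = {$}.
FOLLOW(Q): in S->a Q S, Q is followed by S with FIRST {epsilon, a, z}; in S->a Q S, the suffix after Q is nullable, so FOLLOW(Q) ⊇ FOLLOW(S) = {$}. Thus FOLLOW(Q) = {$, a, z}.
For Q -> epsilon: FIRST(epsilon) = {epsilon}, so it goes in M[Q, t] for t ∈ {}; since epsilon ∈ FIRST, also for every t ∈ FOLLOW(Q) = {$, a, z}.
For Q -> c U: FIRST(c U) = {c}, so it goes in M[Q, t] for t ∈ {c}.

Q -> epsilon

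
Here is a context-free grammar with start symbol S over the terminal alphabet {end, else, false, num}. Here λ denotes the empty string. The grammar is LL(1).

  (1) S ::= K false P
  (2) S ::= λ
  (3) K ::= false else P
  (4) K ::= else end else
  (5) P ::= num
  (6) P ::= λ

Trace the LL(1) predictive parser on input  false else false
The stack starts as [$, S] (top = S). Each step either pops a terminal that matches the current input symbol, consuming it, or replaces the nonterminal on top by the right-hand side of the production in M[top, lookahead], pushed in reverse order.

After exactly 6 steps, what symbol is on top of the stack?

P

step 1: stack=$ S  input=false else false $  — expand S ::= K false P
step 2: stack=$ P false K  input=false else false $  — expand K ::= false else P
step 3: stack=$ P false P else false  input=false else false $  — match false
step 4: stack=$ P false P else  input=else false $  — match else
step 5: stack=$ P false P  input=false $  — expand P ::= λ
step 6: stack=$ P false  input=false $  — match false
Stack after step 6: $ P (top = P).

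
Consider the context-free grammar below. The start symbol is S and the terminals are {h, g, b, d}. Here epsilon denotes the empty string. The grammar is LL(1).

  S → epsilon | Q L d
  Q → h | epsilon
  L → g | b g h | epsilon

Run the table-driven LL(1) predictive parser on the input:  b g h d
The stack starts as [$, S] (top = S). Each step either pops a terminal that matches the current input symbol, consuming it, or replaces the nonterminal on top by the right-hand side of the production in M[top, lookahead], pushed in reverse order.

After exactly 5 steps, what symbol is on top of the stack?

h

step 1: stack=$ S  input=b g h d $  — expand S → Q L d
step 2: stack=$ d L Q  input=b g h d $  — expand Q → epsilon
step 3: stack=$ d L  input=b g h d $  — expand L → b g h
step 4: stack=$ d h g b  input=b g h d $  — match b
step 5: stack=$ d h g  input=g h d $  — match g
Stack after step 5: $ d h (top = h).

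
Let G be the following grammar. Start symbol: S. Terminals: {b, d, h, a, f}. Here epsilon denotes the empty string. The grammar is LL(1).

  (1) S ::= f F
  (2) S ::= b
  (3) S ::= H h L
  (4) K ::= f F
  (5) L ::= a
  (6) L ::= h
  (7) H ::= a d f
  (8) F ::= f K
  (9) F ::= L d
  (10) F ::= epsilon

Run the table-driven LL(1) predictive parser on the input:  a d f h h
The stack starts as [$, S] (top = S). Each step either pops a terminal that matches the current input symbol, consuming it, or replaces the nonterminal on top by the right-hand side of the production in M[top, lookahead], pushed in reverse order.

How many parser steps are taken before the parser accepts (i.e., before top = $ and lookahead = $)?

step 1: stack=$ S  input=a d f h h $  — expand S ::= H h L
step 2: stack=$ L h H  input=a d f h h $  — expand H ::= a d f
step 3: stack=$ L h f d a  input=a d f h h $  — match a
step 4: stack=$ L h f d  input=d f h h $  — match d
step 5: stack=$ L h f  input=f h h $  — match f
step 6: stack=$ L h  input=h h $  — match h
step 7: stack=$ L  input=h $  — expand L ::= h
step 8: stack=$ h  input=h $  — match h
Accept reached after 8 steps.

8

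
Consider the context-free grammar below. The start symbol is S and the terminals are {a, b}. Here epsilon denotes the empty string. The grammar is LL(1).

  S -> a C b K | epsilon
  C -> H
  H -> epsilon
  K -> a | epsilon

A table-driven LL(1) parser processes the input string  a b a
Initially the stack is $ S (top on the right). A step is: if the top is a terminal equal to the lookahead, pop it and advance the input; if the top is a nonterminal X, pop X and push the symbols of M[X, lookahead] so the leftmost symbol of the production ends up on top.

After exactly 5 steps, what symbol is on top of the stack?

K

step 1: stack=$ S  input=a b a $  — expand S -> a C b K
step 2: stack=$ K b C a  input=a b a $  — match a
step 3: stack=$ K b C  input=b a $  — expand C -> H
step 4: stack=$ K b H  input=b a $  — expand H -> epsilon
step 5: stack=$ K b  input=b a $  — match b
Stack after step 5: $ K (top = K).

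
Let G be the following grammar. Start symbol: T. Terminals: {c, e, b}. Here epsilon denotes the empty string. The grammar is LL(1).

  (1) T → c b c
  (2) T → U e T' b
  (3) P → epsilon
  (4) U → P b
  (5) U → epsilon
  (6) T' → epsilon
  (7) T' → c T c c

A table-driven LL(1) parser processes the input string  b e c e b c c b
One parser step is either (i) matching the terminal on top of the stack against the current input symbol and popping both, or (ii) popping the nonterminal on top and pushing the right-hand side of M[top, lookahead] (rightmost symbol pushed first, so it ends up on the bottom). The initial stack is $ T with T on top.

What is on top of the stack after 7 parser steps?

T

     Stack         Input              Action
  1  $ T           b e c e b c c b $  expand T → U e T' b
  2  $ b T' e U    b e c e b c c b $  expand U → P b
  3  $ b T' e b P  b e c e b c c b $  expand P → epsilon
  4  $ b T' e b    b e c e b c c b $  match b
  5  $ b T' e      e c e b c c b $    match e
  6  $ b T'        c e b c c b $      expand T' → c T c c
  7  $ b c c T c   c e b c c b $      match c
Stack after step 7: $ b c c T (top = T).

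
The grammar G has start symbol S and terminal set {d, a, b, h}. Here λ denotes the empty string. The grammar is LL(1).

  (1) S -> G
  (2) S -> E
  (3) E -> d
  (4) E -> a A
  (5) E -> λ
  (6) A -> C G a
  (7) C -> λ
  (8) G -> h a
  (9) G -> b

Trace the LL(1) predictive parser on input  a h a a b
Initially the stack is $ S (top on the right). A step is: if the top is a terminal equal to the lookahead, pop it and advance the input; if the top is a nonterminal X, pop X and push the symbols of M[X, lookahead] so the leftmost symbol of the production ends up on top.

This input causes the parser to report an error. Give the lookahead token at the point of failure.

      Stack    Input        Action
   1  $ S      a h a a b $  expand S -> E
   2  $ E      a h a a b $  expand E -> a A
   3  $ A a    a h a a b $  match a
   4  $ A      h a a b $    expand A -> C G a
   5  $ a G C  h a a b $    expand C -> λ
   6  $ a G    h a a b $    expand G -> h a
   7  $ a a h  h a a b $    match h
   8  $ a a    a a b $      match a
   9  $ a      a b $        match a
  10  $        b $          error: stack empty but input remains

b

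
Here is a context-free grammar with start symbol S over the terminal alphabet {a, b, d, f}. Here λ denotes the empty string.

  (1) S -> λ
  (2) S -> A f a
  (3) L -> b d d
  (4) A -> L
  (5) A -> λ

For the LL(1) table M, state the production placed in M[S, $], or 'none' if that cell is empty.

FIRST(L): from L->b d d we get {b}. So FIRST(L) = {b}.
FIRST(A): from A->L we get {b}; from A->λ we get {λ}. So FIRST(A) = {λ, b}.
FIRST(S): from S->λ we get {λ}; from S->A f a we get {b, f}. So FIRST(S) = {λ, b, f}.
FOLLOW(S) includes $ since S is the start symbol.
FOLLOW(S): S appears on no right-hand side. Thus FOLLOW(S) = {$}.
For S -> λ: FIRST(λ) = {λ}, so it goes in M[S, t] for t ∈ {}; since λ ∈ FIRST, also for every t ∈ FOLLOW(S) = {$}.
For S -> A f a: FIRST(A f a) = {b, f}, so it goes in M[S, t] for t ∈ {b, f}.

S -> λ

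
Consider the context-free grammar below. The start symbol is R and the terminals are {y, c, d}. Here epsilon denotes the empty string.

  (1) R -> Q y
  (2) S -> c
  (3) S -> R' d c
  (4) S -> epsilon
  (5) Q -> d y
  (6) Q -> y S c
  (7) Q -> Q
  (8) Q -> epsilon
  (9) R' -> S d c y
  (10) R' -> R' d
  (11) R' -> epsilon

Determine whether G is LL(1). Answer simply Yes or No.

No

FIRST(R) = {d, y}
FIRST(S) = {epsilon, c, d}
FIRST(Q) = {epsilon, d, y}
FIRST(R') = {epsilon, c, d}
FOLLOW(R) = {$}
FOLLOW(S) = {c, d}
FOLLOW(Q) = {y}
FOLLOW(R') = {d}
Cell M[Q, d] receives both Q -> d y and Q -> Q — the grammar is not LL(1).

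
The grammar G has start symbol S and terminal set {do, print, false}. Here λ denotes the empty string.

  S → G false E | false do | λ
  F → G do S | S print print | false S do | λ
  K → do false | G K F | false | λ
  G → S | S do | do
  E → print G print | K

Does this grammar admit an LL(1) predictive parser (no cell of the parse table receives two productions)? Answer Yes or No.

FIRST(S) = {λ, do, false}
FIRST(F) = {λ, do, false, print}
FIRST(K) = {λ, do, false, print}
FIRST(G) = {λ, do, false}
FIRST(E) = {λ, do, false, print}
FOLLOW(S) = {$, do, false, print}
FOLLOW(F) = {$, do, false, print}
FOLLOW(K) = {$, do, false, print}
FOLLOW(G) = {$, do, false, print}
FOLLOW(E) = {$, do, false, print}
Cell M[E, print] receives both E → print G print and E → K — the grammar is not LL(1).

No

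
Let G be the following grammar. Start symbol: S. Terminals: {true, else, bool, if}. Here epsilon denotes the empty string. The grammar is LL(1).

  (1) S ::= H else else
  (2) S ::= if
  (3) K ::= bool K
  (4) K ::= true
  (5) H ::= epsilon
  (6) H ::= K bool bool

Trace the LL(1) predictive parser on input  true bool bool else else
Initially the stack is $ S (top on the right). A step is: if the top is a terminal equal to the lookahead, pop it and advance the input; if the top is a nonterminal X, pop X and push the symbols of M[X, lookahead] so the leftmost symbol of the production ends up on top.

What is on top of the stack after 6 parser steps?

else

step 1: stack=$ S  input=true bool bool else else $  — expand S ::= H else else
step 2: stack=$ else else H  input=true bool bool else else $  — expand H ::= K bool bool
step 3: stack=$ else else bool bool K  input=true bool bool else else $  — expand K ::= true
step 4: stack=$ else else bool bool true  input=true bool bool else else $  — match true
step 5: stack=$ else else bool bool  input=bool bool else else $  — match bool
step 6: stack=$ else else bool  input=bool else else $  — match bool
Stack after step 6: $ else else (top = else).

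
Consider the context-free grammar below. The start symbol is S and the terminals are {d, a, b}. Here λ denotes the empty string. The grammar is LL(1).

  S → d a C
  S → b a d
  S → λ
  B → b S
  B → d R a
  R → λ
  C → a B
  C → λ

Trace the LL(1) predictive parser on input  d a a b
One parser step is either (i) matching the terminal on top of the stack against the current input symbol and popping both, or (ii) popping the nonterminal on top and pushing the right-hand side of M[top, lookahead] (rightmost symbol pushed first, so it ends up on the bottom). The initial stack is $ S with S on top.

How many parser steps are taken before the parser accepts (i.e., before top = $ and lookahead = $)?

     Stack    Input      Action
  1  $ S      d a a b $  expand S → d a C
  2  $ C a d  d a a b $  match d
  3  $ C a    a a b $    match a
  4  $ C      a b $      expand C → a B
  5  $ B a    a b $      match a
  6  $ B      b $        expand B → b S
  7  $ S b    b $        match b
  8  $ S      $          expand S → λ
Accept reached after 8 steps.

8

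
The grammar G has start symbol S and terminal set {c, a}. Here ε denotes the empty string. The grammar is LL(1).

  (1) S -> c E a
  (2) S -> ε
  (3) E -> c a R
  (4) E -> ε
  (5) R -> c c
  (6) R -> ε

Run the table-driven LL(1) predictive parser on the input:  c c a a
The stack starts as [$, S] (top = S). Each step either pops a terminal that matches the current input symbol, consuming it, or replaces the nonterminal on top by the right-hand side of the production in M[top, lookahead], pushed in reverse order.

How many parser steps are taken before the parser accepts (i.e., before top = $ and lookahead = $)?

7

step 1: stack=$ S  input=c c a a $  — expand S -> c E a
step 2: stack=$ a E c  input=c c a a $  — match c
step 3: stack=$ a E  input=c a a $  — expand E -> c a R
step 4: stack=$ a R a c  input=c a a $  — match c
step 5: stack=$ a R a  input=a a $  — match a
step 6: stack=$ a R  input=a $  — expand R -> ε
step 7: stack=$ a  input=a $  — match a
Accept reached after 7 steps.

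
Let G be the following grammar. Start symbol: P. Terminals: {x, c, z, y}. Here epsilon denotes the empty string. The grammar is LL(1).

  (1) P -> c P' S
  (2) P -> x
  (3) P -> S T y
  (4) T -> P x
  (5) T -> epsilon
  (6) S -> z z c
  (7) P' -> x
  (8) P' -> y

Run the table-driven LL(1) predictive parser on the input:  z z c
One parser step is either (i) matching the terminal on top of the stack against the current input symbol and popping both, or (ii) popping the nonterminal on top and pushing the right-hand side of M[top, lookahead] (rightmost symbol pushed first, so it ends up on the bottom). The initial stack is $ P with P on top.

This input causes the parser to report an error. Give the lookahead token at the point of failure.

$

     Stack        Input    Action
  1  $ P          z z c $  expand P -> S T y
  2  $ y T S      z z c $  expand S -> z z c
  3  $ y T c z z  z z c $  match z
  4  $ y T c z    z c $    match z
  5  $ y T c      c $      match c
  6  $ y T        $        error: M[T, $] is empty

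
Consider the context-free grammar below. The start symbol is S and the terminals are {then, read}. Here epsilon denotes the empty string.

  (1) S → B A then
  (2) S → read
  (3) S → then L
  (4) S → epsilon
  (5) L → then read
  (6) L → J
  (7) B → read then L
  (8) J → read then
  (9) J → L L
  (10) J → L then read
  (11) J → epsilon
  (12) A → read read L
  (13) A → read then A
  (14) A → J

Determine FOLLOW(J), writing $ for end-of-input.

{$, read, then}

FIRST(B): from B→read then L we get {read}. So FIRST(B) = {read}.
FIRST(S): from S→B A then we get {read}; from S→read we get {read}; from S→then L we get {then}; from S→epsilon we get {epsilon}. So FIRST(S) = {epsilon, read, then}.
FIRST(L): from L→then read we get {then}; from L→J we get {epsilon, read, then}. So FIRST(L) = {epsilon, read, then}.
FIRST(J): from J→read then we get {read}; from J→L L we get {epsilon, read, then}; from J→L then read we get {read, then}; from J→epsilon we get {epsilon}. So FIRST(J) = {epsilon, read, then}.
FIRST(A): from A→read read L we get {read}; from A→read then A we get {read}; from A→J we get {epsilon, read, then}. So FIRST(A) = {epsilon, read, then}.
FOLLOW(S) includes $ since S is the start symbol.
FOLLOW(S): S appears on no right-hand side. Thus FOLLOW(S) = {$}.
FOLLOW(B): in S→B A then, B is followed by A then with FIRST {read, then}. Thus FOLLOW(B) = {read, then}.
FOLLOW(A): in S→B A then, A is followed by then with FIRST {then}; in A→read then A, the suffix after A is empty (adds nothing new). Thus FOLLOW(A) = {then}.
FOLLOW(L): in S→then L, the suffix after L is empty, so FOLLOW(L) ⊇ FOLLOW(S) = {$}; in B→read then L, the suffix after L is empty, so FOLLOW(L) ⊇ FOLLOW(B) = {read, then}; in J→L L (occurrence 1), L is followed by L with FIRST {epsilon, read, then}; in J→L L (occurrence 1), the suffix after L is nullable, so FOLLOW(L) ⊇ FOLLOW(J) = {$, read, then}; in J→L L (occurrence 2), the suffix after L is empty, so FOLLOW(L) ⊇ FOLLOW(J) = {$, read, then}; in J→L then read, L is followed by then read with FIRST {then}; in A→read read L, the suffix after L is empty, so FOLLOW(L) ⊇ FOLLOW(A) = {then}. Thus FOLLOW(L) = {$, read, then}.
FOLLOW(J): in L→J, the suffix after J is empty, so FOLLOW(J) ⊇ FOLLOW(L) = {$, read, then}; in A→J, the suffix after J is empty, so FOLLOW(J) ⊇ FOLLOW(A) = {then}. Thus FOLLOW(J) = {$, read, then}.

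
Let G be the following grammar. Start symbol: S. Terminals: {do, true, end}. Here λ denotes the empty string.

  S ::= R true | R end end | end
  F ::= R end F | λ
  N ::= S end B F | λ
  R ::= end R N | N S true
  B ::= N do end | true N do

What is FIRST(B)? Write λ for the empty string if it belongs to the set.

FIRST(S): from S::=R true we get {end}; from S::=R end end we get {end}; from S::=end we get {end}. So FIRST(S) = {end}.
FIRST(N): from N::=S end B F we get {end}; from N::=λ we get {λ}. So FIRST(N) = {λ, end}.
FIRST(R): from R::=end R N we get {end}; from R::=N S true we get {end}. So FIRST(R) = {end}.
FIRST(B): from B::=N do end we get {do, end}; from B::=true N do we get {true}. So FIRST(B) = {do, end, true}.
FIRST(F): from F::=R end F we get {end}; from F::=λ we get {λ}. So FIRST(F) = {λ, end}.

{do, end, true}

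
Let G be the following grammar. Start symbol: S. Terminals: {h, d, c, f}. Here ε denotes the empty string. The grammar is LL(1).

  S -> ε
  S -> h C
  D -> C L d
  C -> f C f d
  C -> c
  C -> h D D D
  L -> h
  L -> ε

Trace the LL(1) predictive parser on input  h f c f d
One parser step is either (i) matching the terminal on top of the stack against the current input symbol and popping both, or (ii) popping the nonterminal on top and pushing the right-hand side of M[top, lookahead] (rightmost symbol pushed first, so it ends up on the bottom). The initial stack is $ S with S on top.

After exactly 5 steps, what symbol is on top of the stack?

c

     Stack      Input        Action
  1  $ S        h f c f d $  expand S -> h C
  2  $ C h      h f c f d $  match h
  3  $ C        f c f d $    expand C -> f C f d
  4  $ d f C f  f c f d $    match f
  5  $ d f C    c f d $      expand C -> c
Stack after step 5: $ d f c (top = c).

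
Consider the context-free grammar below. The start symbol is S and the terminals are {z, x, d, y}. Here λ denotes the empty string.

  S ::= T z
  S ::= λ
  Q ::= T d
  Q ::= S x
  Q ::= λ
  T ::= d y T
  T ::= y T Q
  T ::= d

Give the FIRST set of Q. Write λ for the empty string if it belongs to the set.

{λ, d, x, y}

FIRST(T): from T::=d y T we get {d}; from T::=y T Q we get {y}; from T::=d we get {d}. So FIRST(T) = {d, y}.
FIRST(S): from S::=T z we get {d, y}; from S::=λ we get {λ}. So FIRST(S) = {λ, d, y}.
FIRST(Q): from Q::=T d we get {d, y}; from Q::=S x we get {d, x, y}; from Q::=λ we get {λ}. So FIRST(Q) = {λ, d, x, y}.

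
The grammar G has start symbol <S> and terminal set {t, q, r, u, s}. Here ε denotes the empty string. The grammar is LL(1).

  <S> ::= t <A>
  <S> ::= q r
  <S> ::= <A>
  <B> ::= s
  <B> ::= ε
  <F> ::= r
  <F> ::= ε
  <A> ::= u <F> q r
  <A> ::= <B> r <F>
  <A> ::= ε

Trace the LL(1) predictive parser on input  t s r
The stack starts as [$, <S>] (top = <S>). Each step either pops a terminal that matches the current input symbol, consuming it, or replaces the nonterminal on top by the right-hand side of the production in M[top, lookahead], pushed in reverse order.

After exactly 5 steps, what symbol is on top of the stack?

step 1: stack=$ <S>  input=t s r $  — expand <S> ::= t <A>
step 2: stack=$ <A> t  input=t s r $  — match t
step 3: stack=$ <A>  input=s r $  — expand <A> ::= <B> r <F>
step 4: stack=$ <F> r <B>  input=s r $  — expand <B> ::= s
step 5: stack=$ <F> r s  input=s r $  — match s
Stack after step 5: $ <F> r (top = r).

r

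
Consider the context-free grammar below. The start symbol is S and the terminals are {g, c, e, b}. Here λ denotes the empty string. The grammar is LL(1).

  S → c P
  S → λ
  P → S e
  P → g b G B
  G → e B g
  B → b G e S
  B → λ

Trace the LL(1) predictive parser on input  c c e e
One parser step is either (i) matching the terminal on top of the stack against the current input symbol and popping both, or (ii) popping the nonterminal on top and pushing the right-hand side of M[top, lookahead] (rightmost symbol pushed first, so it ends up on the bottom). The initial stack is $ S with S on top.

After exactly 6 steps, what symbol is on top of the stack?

S

step 1: stack=$ S  input=c c e e $  — expand S → c P
step 2: stack=$ P c  input=c c e e $  — match c
step 3: stack=$ P  input=c e e $  — expand P → S e
step 4: stack=$ e S  input=c e e $  — expand S → c P
step 5: stack=$ e P c  input=c e e $  — match c
step 6: stack=$ e P  input=e e $  — expand P → S e
Stack after step 6: $ e e S (top = S).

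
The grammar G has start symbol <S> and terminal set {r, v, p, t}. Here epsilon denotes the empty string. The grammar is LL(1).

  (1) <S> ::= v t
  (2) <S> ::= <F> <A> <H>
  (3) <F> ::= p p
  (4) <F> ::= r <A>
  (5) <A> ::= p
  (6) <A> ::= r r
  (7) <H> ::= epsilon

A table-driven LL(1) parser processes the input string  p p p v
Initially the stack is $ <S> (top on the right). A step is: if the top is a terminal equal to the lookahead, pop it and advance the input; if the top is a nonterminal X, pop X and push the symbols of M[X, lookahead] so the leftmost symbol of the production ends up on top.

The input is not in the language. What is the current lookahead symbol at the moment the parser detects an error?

step 1: stack=$ <S>  input=p p p v $  — expand <S> ::= <F> <A> <H>
step 2: stack=$ <H> <A> <F>  input=p p p v $  — expand <F> ::= p p
step 3: stack=$ <H> <A> p p  input=p p p v $  — match p
step 4: stack=$ <H> <A> p  input=p p v $  — match p
step 5: stack=$ <H> <A>  input=p v $  — expand <A> ::= p
step 6: stack=$ <H> p  input=p v $  — match p
step 7: stack=$ <H>  input=v $  — error: M[<H>, v] is empty

v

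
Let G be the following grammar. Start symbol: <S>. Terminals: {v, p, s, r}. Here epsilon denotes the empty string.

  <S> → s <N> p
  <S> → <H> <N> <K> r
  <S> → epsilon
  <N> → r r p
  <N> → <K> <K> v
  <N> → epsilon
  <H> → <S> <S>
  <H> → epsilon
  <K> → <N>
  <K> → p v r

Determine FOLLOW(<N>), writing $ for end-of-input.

FIRST(<S>): from <S>→s <N> p we get {s}; from <S>→<H> <N> <K> r we get {p, r, s, v}; from <S>→epsilon we get {epsilon}. So FIRST(<S>) = {epsilon, p, r, s, v}.
FIRST(<H>): from <H>→<S> <S> we get {epsilon, p, r, s, v}; from <H>→epsilon we get {epsilon}. So FIRST(<H>) = {epsilon, p, r, s, v}.
FIRST(<N>): from <N>→r r p we get {r}; from <N>→<K> <K> v we get {p, r, v}; from <N>→epsilon we get {epsilon}. So FIRST(<N>) = {epsilon, p, r, v}.
FIRST(<K>): from <K>→<N> we get {epsilon, p, r, v}; from <K>→p v r we get {p}. So FIRST(<K>) = {epsilon, p, r, v}.
FOLLOW(<S>) includes $ since <S> is the start symbol.
FOLLOW(<H>): in <S>→<H> <N> <K> r, <H> is followed by <N> <K> r with FIRST {p, r, v}. Thus FOLLOW(<H>) = {p, r, v}.
FOLLOW(<S>): in <H>→<S> <S> (occurrence 1), <S> is followed by <S> with FIRST {epsilon, p, r, s, v}; in <H>→<S> <S> (occurrence 1), the suffix after <S> is nullable, so FOLLOW(<S>) ⊇ FOLLOW(<H>) = {p, r, v}; in <H>→<S> <S> (occurrence 2), the suffix after <S> is empty, so FOLLOW(<S>) ⊇ FOLLOW(<H>) = {p, r, v}. Thus FOLLOW(<S>) = {$, p, r, s, v}.
FOLLOW(<K>): in <S>→<H> <N> <K> r, <K> is followed by r with FIRST {r}; in <N>→<K> <K> v (occurrence 1), <K> is followed by <K> v with FIRST {p, r, v}; in <N>→<K> <K> v (occurrence 2), <K> is followed by v with FIRST {v}. Thus FOLLOW(<K>) = {p, r, v}.
FOLLOW(<N>): in <S>→s <N> p, <N> is followed by p with FIRST {p}; in <S>→<H> <N> <K> r, <N> is followed by <K> r with FIRST {p, r, v}; in <K>→<N>, the suffix after <N> is empty, so FOLLOW(<N>) ⊇ FOLLOW(<K>) = {p, r, v}. Thus FOLLOW(<N>) = {p, r, v}.

{p, r, v}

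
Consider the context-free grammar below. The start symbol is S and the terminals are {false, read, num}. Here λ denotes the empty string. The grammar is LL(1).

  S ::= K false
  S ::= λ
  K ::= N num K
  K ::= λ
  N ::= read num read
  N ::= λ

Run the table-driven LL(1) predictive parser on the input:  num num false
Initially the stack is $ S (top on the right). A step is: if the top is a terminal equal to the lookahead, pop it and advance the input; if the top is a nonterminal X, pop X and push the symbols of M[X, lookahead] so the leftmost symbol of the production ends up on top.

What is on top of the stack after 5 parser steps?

     Stack            Input            Action
  1  $ S              num num false $  expand S ::= K false
  2  $ false K        num num false $  expand K ::= N num K
  3  $ false K num N  num num false $  expand N ::= λ
  4  $ false K num    num num false $  match num
  5  $ false K        num false $      expand K ::= N num K
Stack after step 5: $ false K num N (top = N).

N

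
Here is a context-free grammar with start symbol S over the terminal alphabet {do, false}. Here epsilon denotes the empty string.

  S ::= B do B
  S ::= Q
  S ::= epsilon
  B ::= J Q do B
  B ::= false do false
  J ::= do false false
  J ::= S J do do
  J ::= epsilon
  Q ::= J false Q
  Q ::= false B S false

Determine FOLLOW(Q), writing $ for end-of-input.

FIRST(S): from S::=B do B we get {do, false}; from S::=Q we get {do, false}; from S::=epsilon we get {epsilon}. So FIRST(S) = {epsilon, do, false}.
FIRST(J): from J::=do false false we get {do}; from J::=S J do do we get {do, false}; from J::=epsilon we get {epsilon}. So FIRST(J) = {epsilon, do, false}.
FIRST(Q): from Q::=J false Q we get {do, false}; from Q::=false B S false we get {false}. So FIRST(Q) = {do, false}.
FIRST(B): from B::=J Q do B we get {do, false}; from B::=false do false we get {false}. So FIRST(B) = {do, false}.
FOLLOW(S) includes $ since S is the start symbol.
FOLLOW(S): in J::=S J do do, S is followed by J do do with FIRST {do, false}; in Q::=false B S false, S is followed by false with FIRST {false}. Thus FOLLOW(S) = {$, do, false}.
FOLLOW(B): in S::=B do B (occurrence 1), B is followed by do B with FIRST {do}; in S::=B do B (occurrence 2), the suffix after B is empty, so FOLLOW(B) ⊇ FOLLOW(S) = {$, do, false}; in B::=J Q do B, the suffix after B is empty (adds nothing new); in Q::=false B S false, B is followed by S false with FIRST {do, false}. Thus FOLLOW(B) = {$, do, false}.
FOLLOW(J): in B::=J Q do B, J is followed by Q do B with FIRST {do, false}; in J::=S J do do, J is followed by do do with FIRST {do}; in Q::=J false Q, J is followed by false Q with FIRST {false}. Thus FOLLOW(J) = {do, false}.
FOLLOW(Q): in S::=Q, the suffix after Q is empty, so FOLLOW(Q) ⊇ FOLLOW(S) = {$, do, false}; in B::=J Q do B, Q is followed by do B with FIRST {do}; in Q::=J false Q, the suffix after Q is empty (adds nothing new). Thus FOLLOW(Q) = {$, do, false}.

{$, do, false}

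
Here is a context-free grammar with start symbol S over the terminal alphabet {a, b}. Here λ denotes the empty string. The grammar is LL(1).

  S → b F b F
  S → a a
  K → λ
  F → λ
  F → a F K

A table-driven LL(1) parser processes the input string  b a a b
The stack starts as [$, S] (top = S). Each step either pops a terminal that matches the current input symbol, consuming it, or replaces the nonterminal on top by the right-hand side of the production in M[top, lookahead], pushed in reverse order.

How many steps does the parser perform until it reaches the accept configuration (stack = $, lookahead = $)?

step 1: stack=$ S  input=b a a b $  — expand S → b F b F
step 2: stack=$ F b F b  input=b a a b $  — match b
step 3: stack=$ F b F  input=a a b $  — expand F → a F K
step 4: stack=$ F b K F a  input=a a b $  — match a
step 5: stack=$ F b K F  input=a b $  — expand F → a F K
step 6: stack=$ F b K K F a  input=a b $  — match a
step 7: stack=$ F b K K F  input=b $  — expand F → λ
step 8: stack=$ F b K K  input=b $  — expand K → λ
step 9: stack=$ F b K  input=b $  — expand K → λ
step 10: stack=$ F b  input=b $  — match b
step 11: stack=$ F  input=$  — expand F → λ
Accept reached after 11 steps.

11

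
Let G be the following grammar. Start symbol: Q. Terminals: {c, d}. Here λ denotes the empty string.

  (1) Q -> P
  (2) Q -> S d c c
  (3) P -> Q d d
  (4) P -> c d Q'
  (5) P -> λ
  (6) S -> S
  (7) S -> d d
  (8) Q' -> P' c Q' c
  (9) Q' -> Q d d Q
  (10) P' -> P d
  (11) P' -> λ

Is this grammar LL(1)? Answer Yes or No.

FIRST(Q) = {λ, c, d}
FIRST(P) = {λ, c, d}
FIRST(S) = {d}
FIRST(Q') = {c, d}
FIRST(P') = {λ, c, d}
FOLLOW(Q) = {$, c, d}
FOLLOW(P) = {$, c, d}
FOLLOW(S) = {d}
FOLLOW(Q') = {$, c, d}
FOLLOW(P') = {c}
Cell M[P, c] receives both P -> Q d d and P -> c d Q' and P -> λ — the grammar is not LL(1).

No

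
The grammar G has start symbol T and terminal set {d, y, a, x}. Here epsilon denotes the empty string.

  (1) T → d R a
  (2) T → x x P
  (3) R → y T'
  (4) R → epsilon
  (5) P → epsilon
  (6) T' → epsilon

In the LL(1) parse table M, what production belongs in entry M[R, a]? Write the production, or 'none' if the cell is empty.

R → epsilon

FIRST(T) = {d, x}
FIRST(R) = {epsilon, y}
FIRST(P) = {epsilon}
FIRST(T') = {epsilon}
FOLLOW(T) includes $ since T is the start symbol.
FOLLOW(R): in T→d R a, R is followed by a with FIRST {a}. Thus FOLLOW(R) = {a}.
For R → y T': FIRST(y T') = {y}, so it goes in M[R, t] for t ∈ {y}.
For R → epsilon: FIRST(epsilon) = {epsilon}, so it goes in M[R, t] for t ∈ {}; since epsilon ∈ FIRST, also for every t ∈ FOLLOW(R) = {a}.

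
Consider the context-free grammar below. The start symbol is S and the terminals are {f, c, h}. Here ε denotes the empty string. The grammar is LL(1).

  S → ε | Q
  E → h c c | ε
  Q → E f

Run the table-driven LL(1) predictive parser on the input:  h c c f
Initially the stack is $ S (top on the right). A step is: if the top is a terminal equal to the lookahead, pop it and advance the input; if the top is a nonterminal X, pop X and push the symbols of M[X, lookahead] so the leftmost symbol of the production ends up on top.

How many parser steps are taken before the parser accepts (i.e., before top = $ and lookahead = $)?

     Stack      Input      Action
  1  $ S        h c c f $  expand S → Q
  2  $ Q        h c c f $  expand Q → E f
  3  $ f E      h c c f $  expand E → h c c
  4  $ f c c h  h c c f $  match h
  5  $ f c c    c c f $    match c
  6  $ f c      c f $      match c
  7  $ f        f $        match f
Accept reached after 7 steps.

7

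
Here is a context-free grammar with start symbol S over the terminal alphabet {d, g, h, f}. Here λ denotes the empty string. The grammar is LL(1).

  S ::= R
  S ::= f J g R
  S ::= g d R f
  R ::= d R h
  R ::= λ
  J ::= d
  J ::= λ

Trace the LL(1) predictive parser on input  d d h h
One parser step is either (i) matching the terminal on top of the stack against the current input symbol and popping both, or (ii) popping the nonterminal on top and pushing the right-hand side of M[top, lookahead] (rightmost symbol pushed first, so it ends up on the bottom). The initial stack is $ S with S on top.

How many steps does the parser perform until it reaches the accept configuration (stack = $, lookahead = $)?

     Stack      Input      Action
  1  $ S        d d h h $  expand S ::= R
  2  $ R        d d h h $  expand R ::= d R h
  3  $ h R d    d d h h $  match d
  4  $ h R      d h h $    expand R ::= d R h
  5  $ h h R d  d h h $    match d
  6  $ h h R    h h $      expand R ::= λ
  7  $ h h      h h $      match h
  8  $ h        h $        match h
Accept reached after 8 steps.

8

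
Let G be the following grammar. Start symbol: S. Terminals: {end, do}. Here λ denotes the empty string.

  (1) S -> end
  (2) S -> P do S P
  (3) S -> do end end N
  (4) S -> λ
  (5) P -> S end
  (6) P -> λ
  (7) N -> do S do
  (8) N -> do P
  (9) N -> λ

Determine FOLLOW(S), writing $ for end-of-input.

{$, do, end}

FIRST(N): from N->do S do we get {do}; from N->do P we get {do}; from N->λ we get {λ}. So FIRST(N) = {λ, do}.
FIRST(S): from S->end we get {end}; from S->P do S P we get {do, end}; from S->do end end N we get {do}; from S->λ we get {λ}. So FIRST(S) = {λ, do, end}.
FIRST(P): from P->S end we get {do, end}; from P->λ we get {λ}. So FIRST(P) = {λ, do, end}.
FOLLOW(S) includes $ since S is the start symbol.
FOLLOW(S): in S->P do S P, S is followed by P with FIRST {λ, do, end}; in S->P do S P, the suffix after S is nullable (adds nothing new); in P->S end, S is followed by end with FIRST {end}; in N->do S do, S is followed by do with FIRST {do}. Thus FOLLOW(S) = {$, do, end}.
FOLLOW(N): in S->do end end N, the suffix after N is empty, so FOLLOW(N) ⊇ FOLLOW(S) = {$, do, end}. Thus FOLLOW(N) = {$, do, end}.
FOLLOW(P): in S->P do S P (occurrence 1), P is followed by do S P with FIRST {do}; in S->P do S P (occurrence 2), the suffix after P is empty, so FOLLOW(P) ⊇ FOLLOW(S) = {$, do, end}; in N->do P, the suffix after P is empty, so FOLLOW(P) ⊇ FOLLOW(N) = {$, do, end}. Thus FOLLOW(P) = {$, do, end}.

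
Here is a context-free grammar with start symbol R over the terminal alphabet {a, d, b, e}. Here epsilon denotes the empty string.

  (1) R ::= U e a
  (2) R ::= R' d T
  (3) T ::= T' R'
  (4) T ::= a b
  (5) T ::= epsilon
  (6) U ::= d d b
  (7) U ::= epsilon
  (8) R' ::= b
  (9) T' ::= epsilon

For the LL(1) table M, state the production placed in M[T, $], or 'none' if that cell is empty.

FIRST(U): from U::=d d b we get {d}; from U::=epsilon we get {epsilon}. So FIRST(U) = {epsilon, d}.
FIRST(R'): from R'::=b we get {b}. So FIRST(R') = {b}.
FIRST(T'): from T'::=epsilon we get {epsilon}. So FIRST(T') = {epsilon}.
FIRST(R): from R::=U e a we get {d, e}; from R::=R' d T we get {b}. So FIRST(R) = {b, d, e}.
FIRST(T): from T::=T' R' we get {b}; from T::=a b we get {a}; from T::=epsilon we get {epsilon}. So FIRST(T) = {epsilon, a, b}.
FOLLOW(R) includes $ since R is the start symbol.
FOLLOW(R): R appears on no right-hand side. Thus FOLLOW(R) = {$}.
FOLLOW(T): in R::=R' d T, the suffix after T is empty, so FOLLOW(T) ⊇ FOLLOW(R) = {$}. Thus FOLLOW(T) = {$}.
For T ::= T' R': FIRST(T' R') = {b}, so it goes in M[T, t] for t ∈ {b}.
For T ::= a b: FIRST(a b) = {a}, so it goes in M[T, t] for t ∈ {a}.
For T ::= epsilon: FIRST(epsilon) = {epsilon}, so it goes in M[T, t] for t ∈ {}; since epsilon ∈ FIRST, also for every t ∈ FOLLOW(T) = {$}.

T ::= epsilon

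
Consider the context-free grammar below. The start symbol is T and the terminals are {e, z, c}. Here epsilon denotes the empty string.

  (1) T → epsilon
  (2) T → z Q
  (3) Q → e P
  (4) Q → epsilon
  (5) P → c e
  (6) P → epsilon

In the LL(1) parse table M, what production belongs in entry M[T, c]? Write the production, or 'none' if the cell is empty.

FIRST(T): from T→epsilon we get {epsilon}; from T→z Q we get {z}. So FIRST(T) = {epsilon, z}.
FIRST(Q): from Q→e P we get {e}; from Q→epsilon we get {epsilon}. So FIRST(Q) = {epsilon, e}.
FIRST(P): from P→c e we get {c}; from P→epsilon we get {epsilon}. So FIRST(P) = {epsilon, c}.
FOLLOW(T) includes $ since T is the start symbol.
FOLLOW(T): T appears on no right-hand side. Thus FOLLOW(T) = {$}.
For T → epsilon: FIRST(epsilon) = {epsilon}, so it goes in M[T, t] for t ∈ {}; since epsilon ∈ FIRST, also for every t ∈ FOLLOW(T) = {$}.
For T → z Q: FIRST(z Q) = {z}, so it goes in M[T, t] for t ∈ {z}.
None of these place a production in M[T, c].

none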